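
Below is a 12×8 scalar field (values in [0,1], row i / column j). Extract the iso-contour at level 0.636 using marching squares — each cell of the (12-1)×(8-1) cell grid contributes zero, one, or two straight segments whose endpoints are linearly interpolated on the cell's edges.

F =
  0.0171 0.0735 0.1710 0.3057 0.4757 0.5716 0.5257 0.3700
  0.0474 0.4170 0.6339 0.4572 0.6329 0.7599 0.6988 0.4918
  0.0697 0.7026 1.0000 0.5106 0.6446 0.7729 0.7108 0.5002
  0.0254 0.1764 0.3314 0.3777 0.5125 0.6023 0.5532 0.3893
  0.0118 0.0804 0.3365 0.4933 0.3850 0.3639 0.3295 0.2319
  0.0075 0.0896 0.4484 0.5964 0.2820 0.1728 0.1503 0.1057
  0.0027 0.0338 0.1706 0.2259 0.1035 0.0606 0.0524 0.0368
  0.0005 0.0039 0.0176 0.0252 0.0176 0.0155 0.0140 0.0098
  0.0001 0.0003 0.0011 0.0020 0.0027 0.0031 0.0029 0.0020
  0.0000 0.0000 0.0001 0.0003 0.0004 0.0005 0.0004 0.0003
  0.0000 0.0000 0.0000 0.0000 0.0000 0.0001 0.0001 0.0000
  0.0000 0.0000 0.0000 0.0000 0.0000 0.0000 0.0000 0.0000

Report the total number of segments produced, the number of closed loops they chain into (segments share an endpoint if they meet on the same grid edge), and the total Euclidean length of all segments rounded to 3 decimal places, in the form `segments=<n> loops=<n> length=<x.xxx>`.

cell (0,4): code 0100 → (0.342,5.000)–(1.000,4.024)
cell (0,5): code 1100 → (0.637,6.000)–(0.342,5.000)
cell (0,6): code 1000 → (1.000,6.303)–(0.637,6.000)
cell (1,0): code 0100 → (1.767,1.000)–(2.000,0.895)
cell (1,1): code 1100 → (1.006,2.000)–(1.767,1.000)
cell (1,2): code 1000 → (2.000,2.744)–(1.006,2.000)
cell (1,3): code 0100 → (1.265,4.000)–(2.000,3.936)
cell (1,4): code 1110 → (1.000,4.024)–(1.265,4.000)
cell (1,6): code 1001 → (2.000,6.355)–(1.000,6.303)
cell (2,0): code 0010 → (2.000,0.895)–(2.127,1.000)
cell (2,1): code 0011 → (2.127,1.000)–(2.544,2.000)
cell (2,2): code 0001 → (2.544,2.000)–(2.000,2.744)
cell (2,3): code 0010 → (2.000,3.936)–(2.065,4.000)
cell (2,4): code 0011 → (2.065,4.000)–(2.802,5.000)
cell (2,5): code 0011 → (2.802,5.000)–(2.475,6.000)
cell (2,6): code 0001 → (2.475,6.000)–(2.000,6.355)
total: 16 segments, chained into 2 closed loop(s), length Σ = 12.600941

segments=16 loops=2 length=12.601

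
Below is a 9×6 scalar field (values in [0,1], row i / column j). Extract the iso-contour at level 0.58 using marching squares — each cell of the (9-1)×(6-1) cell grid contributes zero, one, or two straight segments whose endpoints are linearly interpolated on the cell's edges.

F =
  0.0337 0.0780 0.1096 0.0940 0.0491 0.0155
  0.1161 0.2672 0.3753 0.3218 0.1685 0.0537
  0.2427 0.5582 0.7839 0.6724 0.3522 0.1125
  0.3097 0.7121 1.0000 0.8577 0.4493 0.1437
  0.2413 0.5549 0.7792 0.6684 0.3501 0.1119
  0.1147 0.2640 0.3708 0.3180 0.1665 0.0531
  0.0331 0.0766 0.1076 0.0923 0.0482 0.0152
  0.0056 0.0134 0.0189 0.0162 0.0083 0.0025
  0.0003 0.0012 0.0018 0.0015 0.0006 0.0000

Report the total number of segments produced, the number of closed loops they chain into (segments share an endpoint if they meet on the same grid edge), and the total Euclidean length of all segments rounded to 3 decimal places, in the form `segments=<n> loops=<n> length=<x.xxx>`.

cell (1,1): code 0100 → (1.501,2.000)–(2.000,1.097)
cell (1,2): code 1100 → (1.736,3.000)–(1.501,2.000)
cell (1,3): code 1000 → (2.000,3.289)–(1.736,3.000)
cell (2,0): code 0100 → (2.142,1.000)–(3.000,0.672)
cell (2,1): code 1110 → (2.000,1.097)–(2.142,1.000)
cell (2,3): code 1001 → (3.000,3.680)–(2.000,3.289)
cell (3,0): code 0010 → (3.000,0.672)–(3.840,1.000)
cell (3,1): code 0111 → (3.840,1.000)–(4.000,1.112)
cell (3,3): code 1001 → (4.000,3.278)–(3.000,3.680)
cell (4,1): code 0010 → (4.000,1.112)–(4.488,2.000)
cell (4,2): code 0011 → (4.488,2.000)–(4.252,3.000)
cell (4,3): code 0001 → (4.252,3.000)–(4.000,3.278)
total: 12 segments, chained into 1 closed loop(s), length Σ = 9.205333

segments=12 loops=1 length=9.205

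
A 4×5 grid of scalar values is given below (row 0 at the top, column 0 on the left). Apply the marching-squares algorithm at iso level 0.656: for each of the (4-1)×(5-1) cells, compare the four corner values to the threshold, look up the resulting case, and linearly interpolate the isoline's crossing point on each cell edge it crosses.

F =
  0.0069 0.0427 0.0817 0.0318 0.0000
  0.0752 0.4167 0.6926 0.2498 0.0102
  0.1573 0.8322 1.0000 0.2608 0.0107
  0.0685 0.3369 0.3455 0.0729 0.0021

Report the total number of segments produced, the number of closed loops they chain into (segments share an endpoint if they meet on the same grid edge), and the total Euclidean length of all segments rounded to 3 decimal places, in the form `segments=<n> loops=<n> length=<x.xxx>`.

cell (0,1): code 0100 → (0.940,2.000)–(1.000,1.867)
cell (0,2): code 1000 → (1.000,2.083)–(0.940,2.000)
cell (1,0): code 0100 → (1.576,1.000)–(2.000,0.739)
cell (1,1): code 1110 → (1.000,1.867)–(1.576,1.000)
cell (1,2): code 1001 → (2.000,2.465)–(1.000,2.083)
cell (2,0): code 0010 → (2.000,0.739)–(2.356,1.000)
cell (2,1): code 0011 → (2.356,1.000)–(2.526,2.000)
cell (2,2): code 0001 → (2.526,2.000)–(2.000,2.465)
total: 8 segments, chained into 1 closed loop(s), length Σ = 5.015104

segments=8 loops=1 length=5.015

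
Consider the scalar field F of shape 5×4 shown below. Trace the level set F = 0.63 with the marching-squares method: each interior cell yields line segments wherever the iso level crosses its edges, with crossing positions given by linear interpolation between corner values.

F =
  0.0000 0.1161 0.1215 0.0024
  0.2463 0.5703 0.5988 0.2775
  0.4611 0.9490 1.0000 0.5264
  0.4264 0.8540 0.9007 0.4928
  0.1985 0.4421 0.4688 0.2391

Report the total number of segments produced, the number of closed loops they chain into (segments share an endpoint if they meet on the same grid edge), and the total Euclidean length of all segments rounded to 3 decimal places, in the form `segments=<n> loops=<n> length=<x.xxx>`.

segments=8 loops=1 length=7.965

cell (1,0): code 0100 → (1.158,1.000)–(2.000,0.346)
cell (1,1): code 1100 → (1.078,2.000)–(1.158,1.000)
cell (1,2): code 1000 → (2.000,2.781)–(1.078,2.000)
cell (2,0): code 0110 → (2.000,0.346)–(3.000,0.476)
cell (2,2): code 1001 → (3.000,2.664)–(2.000,2.781)
cell (3,0): code 0010 → (3.000,0.476)–(3.544,1.000)
cell (3,1): code 0011 → (3.544,1.000)–(3.627,2.000)
cell (3,2): code 0001 → (3.627,2.000)–(3.000,2.664)
total: 8 segments, chained into 1 closed loop(s), length Σ = 7.964830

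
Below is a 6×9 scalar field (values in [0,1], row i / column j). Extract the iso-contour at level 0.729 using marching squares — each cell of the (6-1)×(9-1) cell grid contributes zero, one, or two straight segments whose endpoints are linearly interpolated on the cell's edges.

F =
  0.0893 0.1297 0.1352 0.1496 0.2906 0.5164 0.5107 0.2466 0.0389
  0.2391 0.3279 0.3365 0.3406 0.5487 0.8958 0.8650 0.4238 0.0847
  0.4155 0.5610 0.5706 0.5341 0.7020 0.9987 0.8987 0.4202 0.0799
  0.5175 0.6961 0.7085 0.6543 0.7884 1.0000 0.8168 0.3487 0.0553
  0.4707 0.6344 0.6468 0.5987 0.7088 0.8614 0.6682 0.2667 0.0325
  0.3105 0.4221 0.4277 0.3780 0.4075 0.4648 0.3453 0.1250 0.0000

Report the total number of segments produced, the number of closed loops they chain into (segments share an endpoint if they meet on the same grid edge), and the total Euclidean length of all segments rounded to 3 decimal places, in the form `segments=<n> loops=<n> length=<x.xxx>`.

segments=14 loops=1 length=10.373

cell (0,4): code 0100 → (0.560,5.000)–(1.000,4.519)
cell (0,5): code 1100 → (0.616,6.000)–(0.560,5.000)
cell (0,6): code 1000 → (1.000,6.308)–(0.616,6.000)
cell (1,4): code 0110 → (1.000,4.519)–(2.000,4.091)
cell (1,6): code 1001 → (2.000,6.355)–(1.000,6.308)
cell (2,3): code 0100 → (2.312,4.000)–(3.000,3.557)
cell (2,4): code 1110 → (2.000,4.091)–(2.312,4.000)
cell (2,6): code 1001 → (3.000,6.188)–(2.000,6.355)
cell (3,3): code 0010 → (3.000,3.557)–(3.746,4.000)
cell (3,4): code 0111 → (3.746,4.000)–(4.000,4.132)
cell (3,5): code 1011 → (4.000,5.685)–(3.591,6.000)
cell (3,6): code 0001 → (3.591,6.000)–(3.000,6.188)
cell (4,4): code 0010 → (4.000,4.132)–(4.334,5.000)
cell (4,5): code 0001 → (4.334,5.000)–(4.000,5.685)
total: 14 segments, chained into 1 closed loop(s), length Σ = 10.373379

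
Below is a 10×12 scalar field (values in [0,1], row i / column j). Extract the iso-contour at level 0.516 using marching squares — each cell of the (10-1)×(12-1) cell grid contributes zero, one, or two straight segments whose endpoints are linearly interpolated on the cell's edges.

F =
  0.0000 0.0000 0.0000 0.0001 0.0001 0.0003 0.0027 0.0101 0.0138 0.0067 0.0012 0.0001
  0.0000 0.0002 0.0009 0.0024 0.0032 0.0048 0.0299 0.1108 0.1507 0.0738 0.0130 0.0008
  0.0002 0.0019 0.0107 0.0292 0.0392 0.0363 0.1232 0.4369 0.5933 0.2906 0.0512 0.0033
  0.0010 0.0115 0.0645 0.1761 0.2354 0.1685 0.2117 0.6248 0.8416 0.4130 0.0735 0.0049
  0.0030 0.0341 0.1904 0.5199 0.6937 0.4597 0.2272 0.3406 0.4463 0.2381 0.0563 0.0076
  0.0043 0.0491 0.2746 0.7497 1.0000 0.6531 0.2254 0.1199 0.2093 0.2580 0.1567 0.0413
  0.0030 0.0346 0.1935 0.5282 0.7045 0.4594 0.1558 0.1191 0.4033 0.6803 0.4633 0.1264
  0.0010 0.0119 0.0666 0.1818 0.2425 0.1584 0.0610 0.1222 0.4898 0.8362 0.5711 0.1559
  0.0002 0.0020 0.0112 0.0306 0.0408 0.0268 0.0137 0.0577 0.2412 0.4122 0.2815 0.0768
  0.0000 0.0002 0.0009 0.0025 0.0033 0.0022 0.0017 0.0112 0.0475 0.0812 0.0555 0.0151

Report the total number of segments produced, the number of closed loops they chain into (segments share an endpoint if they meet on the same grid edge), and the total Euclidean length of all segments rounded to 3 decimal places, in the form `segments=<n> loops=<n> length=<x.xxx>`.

cell (1,7): code 0100 → (1.825,8.000)–(2.000,7.506)
cell (1,8): code 1000 → (2.000,8.255)–(1.825,8.000)
cell (2,6): code 0100 → (2.421,7.000)–(3.000,6.737)
cell (2,7): code 1110 → (2.000,7.506)–(2.421,7.000)
cell (2,8): code 1001 → (3.000,8.760)–(2.000,8.255)
cell (3,2): code 0100 → (3.989,3.000)–(4.000,2.988)
cell (3,3): code 1100 → (3.612,4.000)–(3.989,3.000)
cell (3,4): code 1000 → (4.000,4.759)–(3.612,4.000)
cell (3,6): code 0010 → (3.000,6.737)–(3.383,7.000)
cell (3,7): code 0011 → (3.383,7.000)–(3.824,8.000)
cell (3,8): code 0001 → (3.824,8.000)–(3.000,8.760)
cell (4,2): code 0110 → (4.000,2.988)–(5.000,2.508)
cell (4,4): code 1101 → (4.291,5.000)–(4.000,4.759)
cell (4,5): code 1000 → (5.000,5.321)–(4.291,5.000)
cell (5,2): code 0110 → (5.000,2.508)–(6.000,2.964)
cell (5,4): code 1011 → (6.000,4.769)–(5.708,5.000)
cell (5,5): code 0001 → (5.708,5.000)–(5.000,5.321)
cell (5,8): code 0100 → (5.611,9.000)–(6.000,8.407)
cell (5,9): code 1000 → (6.000,9.757)–(5.611,9.000)
cell (6,2): code 0010 → (6.000,2.964)–(6.035,3.000)
cell (6,3): code 0011 → (6.035,3.000)–(6.408,4.000)
cell (6,4): code 0001 → (6.408,4.000)–(6.000,4.769)
cell (6,8): code 0110 → (6.000,8.407)–(7.000,8.076)
cell (6,9): code 1101 → (6.489,10.000)–(6.000,9.757)
cell (6,10): code 1000 → (7.000,10.133)–(6.489,10.000)
cell (7,8): code 0010 → (7.000,8.076)–(7.755,9.000)
cell (7,9): code 0011 → (7.755,9.000)–(7.190,10.000)
cell (7,10): code 0001 → (7.190,10.000)–(7.000,10.133)
total: 28 segments, chained into 3 closed loop(s), length Σ = 20.627127

segments=28 loops=3 length=20.627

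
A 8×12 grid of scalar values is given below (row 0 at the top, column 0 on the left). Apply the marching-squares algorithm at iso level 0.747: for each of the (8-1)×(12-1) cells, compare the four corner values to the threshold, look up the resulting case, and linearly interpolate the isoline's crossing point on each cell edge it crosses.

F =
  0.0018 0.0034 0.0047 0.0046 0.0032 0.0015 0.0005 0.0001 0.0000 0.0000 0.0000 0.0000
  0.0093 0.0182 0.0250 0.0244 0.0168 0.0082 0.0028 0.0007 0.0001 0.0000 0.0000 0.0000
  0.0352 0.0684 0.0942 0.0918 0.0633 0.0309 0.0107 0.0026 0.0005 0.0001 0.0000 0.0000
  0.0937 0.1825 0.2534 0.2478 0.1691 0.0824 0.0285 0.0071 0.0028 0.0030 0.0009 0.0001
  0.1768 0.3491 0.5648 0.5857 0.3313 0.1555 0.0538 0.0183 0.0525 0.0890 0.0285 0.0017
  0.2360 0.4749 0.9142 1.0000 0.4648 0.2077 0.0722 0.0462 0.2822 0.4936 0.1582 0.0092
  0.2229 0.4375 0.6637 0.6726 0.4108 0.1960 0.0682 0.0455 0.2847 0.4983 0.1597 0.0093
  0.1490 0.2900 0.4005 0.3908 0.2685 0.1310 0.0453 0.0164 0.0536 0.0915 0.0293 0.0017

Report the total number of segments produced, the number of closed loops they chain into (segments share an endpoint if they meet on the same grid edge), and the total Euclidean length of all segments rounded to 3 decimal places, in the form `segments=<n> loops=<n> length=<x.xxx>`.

segments=6 loops=1 length=5.072

cell (4,1): code 0100 → (4.521,2.000)–(5.000,1.619)
cell (4,2): code 1100 → (4.389,3.000)–(4.521,2.000)
cell (4,3): code 1000 → (5.000,3.473)–(4.389,3.000)
cell (5,1): code 0010 → (5.000,1.619)–(5.667,2.000)
cell (5,2): code 0011 → (5.667,2.000)–(5.773,3.000)
cell (5,3): code 0001 → (5.773,3.000)–(5.000,3.473)
total: 6 segments, chained into 1 closed loop(s), length Σ = 5.072148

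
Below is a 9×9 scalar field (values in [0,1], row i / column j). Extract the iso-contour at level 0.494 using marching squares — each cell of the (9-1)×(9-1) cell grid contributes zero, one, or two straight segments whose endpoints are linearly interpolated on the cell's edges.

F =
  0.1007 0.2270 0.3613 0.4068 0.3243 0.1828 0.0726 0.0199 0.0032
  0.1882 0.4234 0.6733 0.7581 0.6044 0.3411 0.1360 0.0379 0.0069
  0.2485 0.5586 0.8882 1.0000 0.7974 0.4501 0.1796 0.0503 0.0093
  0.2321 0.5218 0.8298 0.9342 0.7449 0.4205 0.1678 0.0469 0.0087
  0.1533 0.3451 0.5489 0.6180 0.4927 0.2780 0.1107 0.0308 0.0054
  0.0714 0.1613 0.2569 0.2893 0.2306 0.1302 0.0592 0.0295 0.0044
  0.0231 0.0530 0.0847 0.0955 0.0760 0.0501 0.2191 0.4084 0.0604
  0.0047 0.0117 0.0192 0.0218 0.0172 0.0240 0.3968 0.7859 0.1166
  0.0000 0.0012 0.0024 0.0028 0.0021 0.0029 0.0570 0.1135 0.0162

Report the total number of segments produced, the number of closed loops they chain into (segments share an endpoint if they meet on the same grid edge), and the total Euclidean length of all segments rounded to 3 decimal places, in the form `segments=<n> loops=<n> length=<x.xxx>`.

segments=20 loops=2 length=16.221

cell (0,1): code 0100 → (0.425,2.000)–(1.000,1.283)
cell (0,2): code 1100 → (0.248,3.000)–(0.425,2.000)
cell (0,3): code 1100 → (0.606,4.000)–(0.248,3.000)
cell (0,4): code 1000 → (1.000,4.419)–(0.606,4.000)
cell (1,0): code 0100 → (1.522,1.000)–(2.000,0.792)
cell (1,1): code 1110 → (1.000,1.283)–(1.522,1.000)
cell (1,4): code 1001 → (2.000,4.874)–(1.000,4.419)
cell (2,0): code 0110 → (2.000,0.792)–(3.000,0.904)
cell (2,4): code 1001 → (3.000,4.773)–(2.000,4.874)
cell (3,0): code 0010 → (3.000,0.904)–(3.157,1.000)
cell (3,1): code 0111 → (3.157,1.000)–(4.000,1.731)
cell (3,3): code 1011 → (4.000,3.990)–(3.995,4.000)
cell (3,4): code 0001 → (3.995,4.000)–(3.000,4.773)
cell (4,1): code 0010 → (4.000,1.731)–(4.188,2.000)
cell (4,2): code 0011 → (4.188,2.000)–(4.377,3.000)
cell (4,3): code 0001 → (4.377,3.000)–(4.000,3.990)
cell (6,6): code 0100 → (6.227,7.000)–(7.000,6.250)
cell (6,7): code 1000 → (7.000,7.436)–(6.227,7.000)
cell (7,6): code 0010 → (7.000,6.250)–(7.434,7.000)
cell (7,7): code 0001 → (7.434,7.000)–(7.000,7.436)
total: 20 segments, chained into 2 closed loop(s), length Σ = 16.220782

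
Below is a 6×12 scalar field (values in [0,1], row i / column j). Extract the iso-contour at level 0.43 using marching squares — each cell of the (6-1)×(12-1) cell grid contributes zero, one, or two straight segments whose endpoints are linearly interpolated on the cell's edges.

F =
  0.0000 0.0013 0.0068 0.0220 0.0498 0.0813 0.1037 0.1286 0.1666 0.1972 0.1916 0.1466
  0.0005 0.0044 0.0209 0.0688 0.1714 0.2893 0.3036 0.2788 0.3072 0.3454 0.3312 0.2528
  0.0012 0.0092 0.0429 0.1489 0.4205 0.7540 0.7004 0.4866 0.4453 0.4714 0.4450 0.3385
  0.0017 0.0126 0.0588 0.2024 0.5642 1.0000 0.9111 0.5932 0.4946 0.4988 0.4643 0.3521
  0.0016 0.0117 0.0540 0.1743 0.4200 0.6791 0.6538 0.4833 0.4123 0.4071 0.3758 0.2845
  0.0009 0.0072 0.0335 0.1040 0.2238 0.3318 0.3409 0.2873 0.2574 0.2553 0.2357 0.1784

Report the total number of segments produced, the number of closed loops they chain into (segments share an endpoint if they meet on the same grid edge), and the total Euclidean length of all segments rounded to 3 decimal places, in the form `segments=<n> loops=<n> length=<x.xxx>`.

cell (1,4): code 0100 → (1.303,5.000)–(2.000,4.028)
cell (1,5): code 1100 → (1.319,6.000)–(1.303,5.000)
cell (1,6): code 1100 → (1.728,7.000)–(1.319,6.000)
cell (1,7): code 1100 → (1.889,8.000)–(1.728,7.000)
cell (1,8): code 1100 → (1.671,9.000)–(1.889,8.000)
cell (1,9): code 1100 → (1.868,10.000)–(1.671,9.000)
cell (1,10): code 1000 → (2.000,10.141)–(1.868,10.000)
cell (2,3): code 0100 → (2.066,4.000)–(3.000,3.629)
cell (2,4): code 1110 → (2.000,4.028)–(2.066,4.000)
cell (2,10): code 1001 → (3.000,10.306)–(2.000,10.141)
cell (3,3): code 0010 → (3.000,3.629)–(3.931,4.000)
cell (3,4): code 0111 → (3.931,4.000)–(4.000,4.039)
cell (3,7): code 1011 → (4.000,7.751)–(3.785,8.000)
cell (3,8): code 0011 → (3.785,8.000)–(3.750,9.000)
cell (3,9): code 0011 → (3.750,9.000)–(3.388,10.000)
cell (3,10): code 0001 → (3.388,10.000)–(3.000,10.306)
cell (4,4): code 0010 → (4.000,4.039)–(4.717,5.000)
cell (4,5): code 0011 → (4.717,5.000)–(4.715,6.000)
cell (4,6): code 0011 → (4.715,6.000)–(4.272,7.000)
cell (4,7): code 0001 → (4.272,7.000)–(4.000,7.751)
total: 20 segments, chained into 1 closed loop(s), length Σ = 16.675398

segments=20 loops=1 length=16.675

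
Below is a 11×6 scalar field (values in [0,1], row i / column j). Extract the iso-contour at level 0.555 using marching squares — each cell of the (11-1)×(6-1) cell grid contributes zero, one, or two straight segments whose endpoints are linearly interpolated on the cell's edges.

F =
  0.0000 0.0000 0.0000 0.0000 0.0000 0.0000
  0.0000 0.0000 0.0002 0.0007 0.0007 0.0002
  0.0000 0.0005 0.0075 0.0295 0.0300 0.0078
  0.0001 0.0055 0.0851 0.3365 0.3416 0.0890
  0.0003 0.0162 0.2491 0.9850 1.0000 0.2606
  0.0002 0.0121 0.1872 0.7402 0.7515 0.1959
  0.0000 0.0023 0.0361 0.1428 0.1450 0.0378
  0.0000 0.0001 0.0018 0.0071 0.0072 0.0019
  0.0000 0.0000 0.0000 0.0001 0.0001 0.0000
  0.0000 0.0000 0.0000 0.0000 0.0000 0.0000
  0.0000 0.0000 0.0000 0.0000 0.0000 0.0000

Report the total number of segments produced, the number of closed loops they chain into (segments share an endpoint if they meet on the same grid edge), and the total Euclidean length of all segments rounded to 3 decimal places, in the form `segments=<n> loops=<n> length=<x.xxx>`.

cell (3,2): code 0100 → (3.337,3.000)–(4.000,2.416)
cell (3,3): code 1100 → (3.324,4.000)–(3.337,3.000)
cell (3,4): code 1000 → (4.000,4.602)–(3.324,4.000)
cell (4,2): code 0110 → (4.000,2.416)–(5.000,2.665)
cell (4,4): code 1001 → (5.000,4.354)–(4.000,4.602)
cell (5,2): code 0010 → (5.000,2.665)–(5.310,3.000)
cell (5,3): code 0011 → (5.310,3.000)–(5.324,4.000)
cell (5,4): code 0001 → (5.324,4.000)–(5.000,4.354)
total: 8 segments, chained into 1 closed loop(s), length Σ = 6.785940

segments=8 loops=1 length=6.786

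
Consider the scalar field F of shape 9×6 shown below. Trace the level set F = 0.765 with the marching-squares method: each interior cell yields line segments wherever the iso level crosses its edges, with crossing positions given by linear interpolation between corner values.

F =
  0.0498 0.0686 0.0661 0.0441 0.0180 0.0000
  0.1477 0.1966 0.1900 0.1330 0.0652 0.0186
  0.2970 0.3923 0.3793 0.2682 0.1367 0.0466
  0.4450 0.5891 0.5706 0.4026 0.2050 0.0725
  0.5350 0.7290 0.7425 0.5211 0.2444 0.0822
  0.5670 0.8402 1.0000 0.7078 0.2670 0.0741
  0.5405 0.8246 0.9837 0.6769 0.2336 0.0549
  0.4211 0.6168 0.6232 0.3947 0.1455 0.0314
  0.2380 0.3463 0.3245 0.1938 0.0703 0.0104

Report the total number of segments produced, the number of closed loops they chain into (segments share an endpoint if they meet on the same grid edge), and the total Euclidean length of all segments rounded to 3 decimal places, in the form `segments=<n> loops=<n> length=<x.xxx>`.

segments=8 loops=1 length=7.322

cell (4,0): code 0100 → (4.324,1.000)–(5.000,0.725)
cell (4,1): code 1100 → (4.087,2.000)–(4.324,1.000)
cell (4,2): code 1000 → (5.000,2.804)–(4.087,2.000)
cell (5,0): code 0110 → (5.000,0.725)–(6.000,0.790)
cell (5,2): code 1001 → (6.000,2.713)–(5.000,2.804)
cell (6,0): code 0010 → (6.000,0.790)–(6.287,1.000)
cell (6,1): code 0011 → (6.287,1.000)–(6.607,2.000)
cell (6,2): code 0001 → (6.607,2.000)–(6.000,2.713)
total: 8 segments, chained into 1 closed loop(s), length Σ = 7.321714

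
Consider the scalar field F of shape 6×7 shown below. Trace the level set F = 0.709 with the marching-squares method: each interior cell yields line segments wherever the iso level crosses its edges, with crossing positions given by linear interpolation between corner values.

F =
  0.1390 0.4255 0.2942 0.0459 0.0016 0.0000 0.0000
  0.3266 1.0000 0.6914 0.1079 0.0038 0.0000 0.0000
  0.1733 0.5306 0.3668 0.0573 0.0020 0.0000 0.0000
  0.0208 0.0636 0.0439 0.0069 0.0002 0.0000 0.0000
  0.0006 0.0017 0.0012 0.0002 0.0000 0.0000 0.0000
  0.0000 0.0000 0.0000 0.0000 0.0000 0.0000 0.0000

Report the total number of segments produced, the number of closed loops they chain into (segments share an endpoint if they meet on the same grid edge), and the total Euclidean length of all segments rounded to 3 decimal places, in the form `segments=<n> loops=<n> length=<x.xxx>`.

cell (0,0): code 0100 → (0.493,1.000)–(1.000,0.568)
cell (0,1): code 1000 → (1.000,1.943)–(0.493,1.000)
cell (1,0): code 0010 → (1.000,0.568)–(1.620,1.000)
cell (1,1): code 0001 → (1.620,1.000)–(1.000,1.943)
total: 4 segments, chained into 1 closed loop(s), length Σ = 3.620409

segments=4 loops=1 length=3.620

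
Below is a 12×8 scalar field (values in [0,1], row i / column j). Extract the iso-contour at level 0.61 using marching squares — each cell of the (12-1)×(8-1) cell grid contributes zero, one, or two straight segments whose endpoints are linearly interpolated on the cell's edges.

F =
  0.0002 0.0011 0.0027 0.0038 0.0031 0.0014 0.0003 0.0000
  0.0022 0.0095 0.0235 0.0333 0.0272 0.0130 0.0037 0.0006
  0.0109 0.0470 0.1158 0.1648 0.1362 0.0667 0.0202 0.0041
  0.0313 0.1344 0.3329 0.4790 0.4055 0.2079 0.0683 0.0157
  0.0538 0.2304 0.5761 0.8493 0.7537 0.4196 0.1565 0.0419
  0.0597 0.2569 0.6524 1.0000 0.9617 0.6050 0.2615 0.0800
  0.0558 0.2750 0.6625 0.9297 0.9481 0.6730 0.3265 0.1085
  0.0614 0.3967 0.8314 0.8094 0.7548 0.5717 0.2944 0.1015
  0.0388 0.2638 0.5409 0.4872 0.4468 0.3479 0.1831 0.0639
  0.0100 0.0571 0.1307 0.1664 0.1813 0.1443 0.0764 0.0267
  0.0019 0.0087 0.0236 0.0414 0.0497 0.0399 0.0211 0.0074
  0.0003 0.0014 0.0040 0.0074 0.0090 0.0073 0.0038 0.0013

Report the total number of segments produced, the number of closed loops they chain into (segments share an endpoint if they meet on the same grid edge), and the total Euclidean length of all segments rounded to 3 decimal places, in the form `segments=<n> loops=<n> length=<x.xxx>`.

cell (3,2): code 0100 → (3.354,3.000)–(4.000,2.124)
cell (3,3): code 1100 → (3.587,4.000)–(3.354,3.000)
cell (3,4): code 1000 → (4.000,4.430)–(3.587,4.000)
cell (4,1): code 0100 → (4.444,2.000)–(5.000,1.893)
cell (4,2): code 1110 → (4.000,2.124)–(4.444,2.000)
cell (4,4): code 1001 → (5.000,4.986)–(4.000,4.430)
cell (5,1): code 0110 → (5.000,1.893)–(6.000,1.865)
cell (5,4): code 1101 → (5.074,5.000)–(5.000,4.986)
cell (5,5): code 1000 → (6.000,5.182)–(5.074,5.000)
cell (6,1): code 0110 → (6.000,1.865)–(7.000,1.491)
cell (6,4): code 1011 → (7.000,4.791)–(6.622,5.000)
cell (6,5): code 0001 → (6.622,5.000)–(6.000,5.182)
cell (7,1): code 0010 → (7.000,1.491)–(7.762,2.000)
cell (7,2): code 0011 → (7.762,2.000)–(7.619,3.000)
cell (7,3): code 0011 → (7.619,3.000)–(7.470,4.000)
cell (7,4): code 0001 → (7.470,4.000)–(7.000,4.791)
total: 16 segments, chained into 1 closed loop(s), length Σ = 12.907759

segments=16 loops=1 length=12.908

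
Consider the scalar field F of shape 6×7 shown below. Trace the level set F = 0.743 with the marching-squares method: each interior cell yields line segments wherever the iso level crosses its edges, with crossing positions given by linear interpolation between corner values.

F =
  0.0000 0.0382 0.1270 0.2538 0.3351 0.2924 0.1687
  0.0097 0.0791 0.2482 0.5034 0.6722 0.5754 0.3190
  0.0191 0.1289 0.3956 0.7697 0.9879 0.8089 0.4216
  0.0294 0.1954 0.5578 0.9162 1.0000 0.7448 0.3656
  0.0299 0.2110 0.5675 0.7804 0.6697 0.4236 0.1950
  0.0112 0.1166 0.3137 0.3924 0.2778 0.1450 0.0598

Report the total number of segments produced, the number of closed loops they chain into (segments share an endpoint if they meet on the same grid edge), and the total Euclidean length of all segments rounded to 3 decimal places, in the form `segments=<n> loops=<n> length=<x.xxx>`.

cell (1,2): code 0100 → (1.900,3.000)–(2.000,2.929)
cell (1,3): code 1100 → (1.224,4.000)–(1.900,3.000)
cell (1,4): code 1100 → (1.718,5.000)–(1.224,4.000)
cell (1,5): code 1000 → (2.000,5.170)–(1.718,5.000)
cell (2,2): code 0110 → (2.000,2.929)–(3.000,2.517)
cell (2,5): code 1001 → (3.000,5.005)–(2.000,5.170)
cell (3,2): code 0110 → (3.000,2.517)–(4.000,2.824)
cell (3,3): code 1011 → (4.000,3.338)–(3.778,4.000)
cell (3,4): code 0011 → (3.778,4.000)–(3.006,5.000)
cell (3,5): code 0001 → (3.006,5.000)–(3.000,5.005)
cell (4,2): code 0010 → (4.000,2.824)–(4.096,3.000)
cell (4,3): code 0001 → (4.096,3.000)–(4.000,3.338)
total: 12 segments, chained into 1 closed loop(s), length Σ = 8.436871

segments=12 loops=1 length=8.437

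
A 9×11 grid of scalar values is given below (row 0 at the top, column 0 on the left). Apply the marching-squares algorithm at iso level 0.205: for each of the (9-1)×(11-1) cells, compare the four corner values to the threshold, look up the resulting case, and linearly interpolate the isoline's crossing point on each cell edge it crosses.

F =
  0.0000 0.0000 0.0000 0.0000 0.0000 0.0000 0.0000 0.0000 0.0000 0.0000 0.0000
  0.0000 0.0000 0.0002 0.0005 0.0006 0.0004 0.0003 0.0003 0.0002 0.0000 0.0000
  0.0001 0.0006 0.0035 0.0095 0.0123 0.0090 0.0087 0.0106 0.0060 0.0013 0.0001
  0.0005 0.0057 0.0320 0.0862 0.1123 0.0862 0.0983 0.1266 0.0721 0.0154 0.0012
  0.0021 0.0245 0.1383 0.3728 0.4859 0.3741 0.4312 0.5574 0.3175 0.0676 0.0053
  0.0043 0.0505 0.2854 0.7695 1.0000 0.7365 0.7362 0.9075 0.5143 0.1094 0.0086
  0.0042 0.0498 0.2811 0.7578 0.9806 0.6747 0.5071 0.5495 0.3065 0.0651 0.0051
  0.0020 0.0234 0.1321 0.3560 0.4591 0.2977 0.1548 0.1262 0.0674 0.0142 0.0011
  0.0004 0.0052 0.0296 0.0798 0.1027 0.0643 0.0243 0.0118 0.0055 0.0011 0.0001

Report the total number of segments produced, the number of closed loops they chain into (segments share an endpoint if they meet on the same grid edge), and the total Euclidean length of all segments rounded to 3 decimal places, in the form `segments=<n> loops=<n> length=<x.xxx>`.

cell (3,2): code 0100 → (3.415,3.000)–(4.000,2.284)
cell (3,3): code 1100 → (3.248,4.000)–(3.415,3.000)
cell (3,4): code 1100 → (3.413,5.000)–(3.248,4.000)
cell (3,5): code 1100 → (3.321,6.000)–(3.413,5.000)
cell (3,6): code 1100 → (3.182,7.000)–(3.321,6.000)
cell (3,7): code 1100 → (3.542,8.000)–(3.182,7.000)
cell (3,8): code 1000 → (4.000,8.450)–(3.542,8.000)
cell (4,1): code 0100 → (4.453,2.000)–(5.000,1.658)
cell (4,2): code 1110 → (4.000,2.284)–(4.453,2.000)
cell (4,8): code 1001 → (5.000,8.764)–(4.000,8.450)
cell (5,1): code 0110 → (5.000,1.658)–(6.000,1.671)
cell (5,8): code 1001 → (6.000,8.420)–(5.000,8.764)
cell (6,1): code 0010 → (6.000,1.671)–(6.511,2.000)
cell (6,2): code 0111 → (6.511,2.000)–(7.000,2.326)
cell (6,5): code 1011 → (7.000,5.649)–(6.858,6.000)
cell (6,6): code 0011 → (6.858,6.000)–(6.814,7.000)
cell (6,7): code 0011 → (6.814,7.000)–(6.425,8.000)
cell (6,8): code 0001 → (6.425,8.000)–(6.000,8.420)
cell (7,2): code 0010 → (7.000,2.326)–(7.547,3.000)
cell (7,3): code 0011 → (7.547,3.000)–(7.713,4.000)
cell (7,4): code 0011 → (7.713,4.000)–(7.397,5.000)
cell (7,5): code 0001 → (7.397,5.000)–(7.000,5.649)
total: 22 segments, chained into 1 closed loop(s), length Σ = 18.893459

segments=22 loops=1 length=18.893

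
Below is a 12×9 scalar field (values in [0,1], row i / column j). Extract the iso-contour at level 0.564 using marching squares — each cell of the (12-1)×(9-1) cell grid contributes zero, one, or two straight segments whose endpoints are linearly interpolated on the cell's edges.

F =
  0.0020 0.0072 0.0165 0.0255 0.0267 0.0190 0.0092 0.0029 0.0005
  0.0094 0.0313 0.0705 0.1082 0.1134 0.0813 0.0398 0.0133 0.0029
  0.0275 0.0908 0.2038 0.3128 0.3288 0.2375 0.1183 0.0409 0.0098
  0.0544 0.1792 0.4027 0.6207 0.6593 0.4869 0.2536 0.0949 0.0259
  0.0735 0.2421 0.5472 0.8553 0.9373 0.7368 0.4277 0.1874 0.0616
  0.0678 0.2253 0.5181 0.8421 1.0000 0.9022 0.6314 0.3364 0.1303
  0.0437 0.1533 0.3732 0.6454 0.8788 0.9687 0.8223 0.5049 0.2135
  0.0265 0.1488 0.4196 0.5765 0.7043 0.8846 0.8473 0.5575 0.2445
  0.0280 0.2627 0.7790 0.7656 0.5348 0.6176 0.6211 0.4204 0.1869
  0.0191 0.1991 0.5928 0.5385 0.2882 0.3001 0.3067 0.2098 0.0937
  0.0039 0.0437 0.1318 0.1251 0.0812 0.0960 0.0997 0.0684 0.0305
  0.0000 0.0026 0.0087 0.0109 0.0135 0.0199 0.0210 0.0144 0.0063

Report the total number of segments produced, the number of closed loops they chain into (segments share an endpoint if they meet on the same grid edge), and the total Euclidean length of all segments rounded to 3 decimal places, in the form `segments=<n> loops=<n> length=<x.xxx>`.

cell (2,2): code 0100 → (2.816,3.000)–(3.000,2.740)
cell (2,3): code 1100 → (2.712,4.000)–(2.816,3.000)
cell (2,4): code 1000 → (3.000,4.553)–(2.712,4.000)
cell (3,2): code 0110 → (3.000,2.740)–(4.000,2.055)
cell (3,4): code 1101 → (3.309,5.000)–(3.000,4.553)
cell (3,5): code 1000 → (4.000,5.559)–(3.309,5.000)
cell (4,2): code 0110 → (4.000,2.055)–(5.000,2.142)
cell (4,5): code 1101 → (4.669,6.000)–(4.000,5.559)
cell (4,6): code 1000 → (5.000,6.228)–(4.669,6.000)
cell (5,2): code 0110 → (5.000,2.142)–(6.000,2.701)
cell (5,6): code 1001 → (6.000,6.814)–(5.000,6.228)
cell (6,2): code 0110 → (6.000,2.701)–(7.000,2.920)
cell (6,6): code 1001 → (7.000,6.978)–(6.000,6.814)
cell (7,1): code 0100 → (7.402,2.000)–(8.000,1.584)
cell (7,2): code 1110 → (7.000,2.920)–(7.402,2.000)
cell (7,3): code 1011 → (8.000,3.873)–(7.828,4.000)
cell (7,4): code 0111 → (7.828,4.000)–(8.000,4.353)
cell (7,6): code 1001 → (8.000,6.285)–(7.000,6.978)
cell (8,1): code 0110 → (8.000,1.584)–(9.000,1.927)
cell (8,2): code 1011 → (9.000,2.530)–(8.888,3.000)
cell (8,3): code 0001 → (8.888,3.000)–(8.000,3.873)
cell (8,4): code 0010 → (8.000,4.353)–(8.169,5.000)
cell (8,5): code 0011 → (8.169,5.000)–(8.182,6.000)
cell (8,6): code 0001 → (8.182,6.000)–(8.000,6.285)
cell (9,1): code 0010 → (9.000,1.927)–(9.062,2.000)
cell (9,2): code 0001 → (9.062,2.000)–(9.000,2.530)
total: 26 segments, chained into 1 closed loop(s), length Σ = 20.119628

segments=26 loops=1 length=20.120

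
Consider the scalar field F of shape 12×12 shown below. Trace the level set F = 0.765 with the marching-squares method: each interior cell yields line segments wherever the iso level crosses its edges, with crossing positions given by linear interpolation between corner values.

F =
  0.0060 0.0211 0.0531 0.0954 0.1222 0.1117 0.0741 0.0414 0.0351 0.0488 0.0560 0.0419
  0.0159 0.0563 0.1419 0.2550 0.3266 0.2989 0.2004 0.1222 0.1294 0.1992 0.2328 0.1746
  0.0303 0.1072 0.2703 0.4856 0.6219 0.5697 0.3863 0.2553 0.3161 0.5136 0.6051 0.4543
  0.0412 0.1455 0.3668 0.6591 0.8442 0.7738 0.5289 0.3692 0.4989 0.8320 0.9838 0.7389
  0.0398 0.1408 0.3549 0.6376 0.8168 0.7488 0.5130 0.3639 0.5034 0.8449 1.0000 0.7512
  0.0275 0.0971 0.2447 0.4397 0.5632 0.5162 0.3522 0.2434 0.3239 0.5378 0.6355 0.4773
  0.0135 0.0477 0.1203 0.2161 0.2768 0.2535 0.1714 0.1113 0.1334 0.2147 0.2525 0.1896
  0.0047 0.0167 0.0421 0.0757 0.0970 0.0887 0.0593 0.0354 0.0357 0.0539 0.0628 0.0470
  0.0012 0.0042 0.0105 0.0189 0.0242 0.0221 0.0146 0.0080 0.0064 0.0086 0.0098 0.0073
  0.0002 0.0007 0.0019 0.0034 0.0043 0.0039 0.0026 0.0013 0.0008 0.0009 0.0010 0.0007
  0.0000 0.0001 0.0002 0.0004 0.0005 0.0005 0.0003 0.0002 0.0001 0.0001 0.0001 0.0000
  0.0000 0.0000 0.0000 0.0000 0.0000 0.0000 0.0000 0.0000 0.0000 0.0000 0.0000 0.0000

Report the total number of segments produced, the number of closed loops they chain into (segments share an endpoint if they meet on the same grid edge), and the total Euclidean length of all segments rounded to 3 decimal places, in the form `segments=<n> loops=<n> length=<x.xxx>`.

segments=16 loops=2 length=11.844

cell (2,3): code 0100 → (2.644,4.000)–(3.000,3.572)
cell (2,4): code 1100 → (2.957,5.000)–(2.644,4.000)
cell (2,5): code 1000 → (3.000,5.036)–(2.957,5.000)
cell (2,8): code 0100 → (2.790,9.000)–(3.000,8.799)
cell (2,9): code 1100 → (2.422,10.000)–(2.790,9.000)
cell (2,10): code 1000 → (3.000,10.893)–(2.422,10.000)
cell (3,3): code 0110 → (3.000,3.572)–(4.000,3.711)
cell (3,4): code 1011 → (4.000,4.762)–(3.352,5.000)
cell (3,5): code 0001 → (3.352,5.000)–(3.000,5.036)
cell (3,8): code 0110 → (3.000,8.799)–(4.000,8.766)
cell (3,10): code 1001 → (4.000,10.945)–(3.000,10.893)
cell (4,3): code 0010 → (4.000,3.711)–(4.204,4.000)
cell (4,4): code 0001 → (4.204,4.000)–(4.000,4.762)
cell (4,8): code 0010 → (4.000,8.766)–(4.260,9.000)
cell (4,9): code 0011 → (4.260,9.000)–(4.645,10.000)
cell (4,10): code 0001 → (4.645,10.000)–(4.000,10.945)
total: 16 segments, chained into 2 closed loop(s), length Σ = 11.844372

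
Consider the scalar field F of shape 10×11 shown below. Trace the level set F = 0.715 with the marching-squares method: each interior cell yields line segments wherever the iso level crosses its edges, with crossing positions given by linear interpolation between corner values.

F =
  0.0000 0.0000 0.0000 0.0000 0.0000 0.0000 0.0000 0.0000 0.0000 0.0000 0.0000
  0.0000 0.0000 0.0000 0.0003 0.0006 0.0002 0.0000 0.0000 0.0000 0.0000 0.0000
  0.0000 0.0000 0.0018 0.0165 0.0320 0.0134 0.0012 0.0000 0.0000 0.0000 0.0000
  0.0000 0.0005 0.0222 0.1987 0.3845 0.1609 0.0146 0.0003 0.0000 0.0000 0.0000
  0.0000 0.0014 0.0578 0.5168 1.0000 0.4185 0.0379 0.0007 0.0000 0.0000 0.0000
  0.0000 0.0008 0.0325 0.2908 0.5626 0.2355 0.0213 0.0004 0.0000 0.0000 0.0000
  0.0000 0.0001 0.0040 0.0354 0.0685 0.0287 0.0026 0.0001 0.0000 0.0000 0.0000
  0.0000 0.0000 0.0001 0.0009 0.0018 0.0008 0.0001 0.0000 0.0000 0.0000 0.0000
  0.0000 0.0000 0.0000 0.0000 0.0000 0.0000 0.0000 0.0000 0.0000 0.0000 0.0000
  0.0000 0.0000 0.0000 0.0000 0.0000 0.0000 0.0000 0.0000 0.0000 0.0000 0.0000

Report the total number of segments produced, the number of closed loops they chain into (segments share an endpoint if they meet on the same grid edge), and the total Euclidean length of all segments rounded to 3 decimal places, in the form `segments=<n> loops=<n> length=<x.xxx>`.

segments=4 loops=1 length=3.118

cell (3,3): code 0100 → (3.537,4.000)–(4.000,3.410)
cell (3,4): code 1000 → (4.000,4.490)–(3.537,4.000)
cell (4,3): code 0010 → (4.000,3.410)–(4.652,4.000)
cell (4,4): code 0001 → (4.652,4.000)–(4.000,4.490)
total: 4 segments, chained into 1 closed loop(s), length Σ = 3.118325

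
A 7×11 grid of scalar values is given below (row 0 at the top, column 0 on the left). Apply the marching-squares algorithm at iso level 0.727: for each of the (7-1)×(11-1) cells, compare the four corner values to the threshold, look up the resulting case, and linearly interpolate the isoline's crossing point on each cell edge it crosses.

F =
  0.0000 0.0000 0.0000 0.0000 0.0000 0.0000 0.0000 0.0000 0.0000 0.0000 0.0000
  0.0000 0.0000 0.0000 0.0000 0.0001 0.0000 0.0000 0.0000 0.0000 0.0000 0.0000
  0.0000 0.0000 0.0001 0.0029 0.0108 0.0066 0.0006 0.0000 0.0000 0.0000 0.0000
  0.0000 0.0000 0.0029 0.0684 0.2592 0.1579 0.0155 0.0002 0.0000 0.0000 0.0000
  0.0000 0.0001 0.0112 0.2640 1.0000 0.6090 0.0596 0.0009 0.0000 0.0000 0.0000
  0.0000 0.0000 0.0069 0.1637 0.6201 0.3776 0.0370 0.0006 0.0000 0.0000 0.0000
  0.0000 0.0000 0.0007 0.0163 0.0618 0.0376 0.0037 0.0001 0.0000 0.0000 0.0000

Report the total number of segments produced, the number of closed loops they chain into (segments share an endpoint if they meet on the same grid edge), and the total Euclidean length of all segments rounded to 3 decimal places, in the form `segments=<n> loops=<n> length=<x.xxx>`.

cell (3,3): code 0100 → (3.631,4.000)–(4.000,3.629)
cell (3,4): code 1000 → (4.000,4.698)–(3.631,4.000)
cell (4,3): code 0010 → (4.000,3.629)–(4.719,4.000)
cell (4,4): code 0001 → (4.719,4.000)–(4.000,4.698)
total: 4 segments, chained into 1 closed loop(s), length Σ = 3.123005

segments=4 loops=1 length=3.123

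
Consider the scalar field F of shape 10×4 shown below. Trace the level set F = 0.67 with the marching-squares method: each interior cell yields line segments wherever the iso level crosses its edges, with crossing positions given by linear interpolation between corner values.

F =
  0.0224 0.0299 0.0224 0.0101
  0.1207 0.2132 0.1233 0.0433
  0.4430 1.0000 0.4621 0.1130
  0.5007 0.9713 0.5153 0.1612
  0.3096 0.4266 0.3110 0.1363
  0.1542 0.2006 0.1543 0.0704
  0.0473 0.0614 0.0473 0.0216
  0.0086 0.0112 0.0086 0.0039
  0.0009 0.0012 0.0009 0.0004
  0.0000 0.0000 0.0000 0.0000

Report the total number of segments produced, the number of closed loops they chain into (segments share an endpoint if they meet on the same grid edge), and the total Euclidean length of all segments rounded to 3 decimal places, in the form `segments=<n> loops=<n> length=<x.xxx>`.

cell (1,0): code 0100 → (1.581,1.000)–(2.000,0.408)
cell (1,1): code 1000 → (2.000,1.613)–(1.581,1.000)
cell (2,0): code 0110 → (2.000,0.408)–(3.000,0.360)
cell (2,1): code 1001 → (3.000,1.661)–(2.000,1.613)
cell (3,0): code 0010 → (3.000,0.360)–(3.553,1.000)
cell (3,1): code 0001 → (3.553,1.000)–(3.000,1.661)
total: 6 segments, chained into 1 closed loop(s), length Σ = 5.179134

segments=6 loops=1 length=5.179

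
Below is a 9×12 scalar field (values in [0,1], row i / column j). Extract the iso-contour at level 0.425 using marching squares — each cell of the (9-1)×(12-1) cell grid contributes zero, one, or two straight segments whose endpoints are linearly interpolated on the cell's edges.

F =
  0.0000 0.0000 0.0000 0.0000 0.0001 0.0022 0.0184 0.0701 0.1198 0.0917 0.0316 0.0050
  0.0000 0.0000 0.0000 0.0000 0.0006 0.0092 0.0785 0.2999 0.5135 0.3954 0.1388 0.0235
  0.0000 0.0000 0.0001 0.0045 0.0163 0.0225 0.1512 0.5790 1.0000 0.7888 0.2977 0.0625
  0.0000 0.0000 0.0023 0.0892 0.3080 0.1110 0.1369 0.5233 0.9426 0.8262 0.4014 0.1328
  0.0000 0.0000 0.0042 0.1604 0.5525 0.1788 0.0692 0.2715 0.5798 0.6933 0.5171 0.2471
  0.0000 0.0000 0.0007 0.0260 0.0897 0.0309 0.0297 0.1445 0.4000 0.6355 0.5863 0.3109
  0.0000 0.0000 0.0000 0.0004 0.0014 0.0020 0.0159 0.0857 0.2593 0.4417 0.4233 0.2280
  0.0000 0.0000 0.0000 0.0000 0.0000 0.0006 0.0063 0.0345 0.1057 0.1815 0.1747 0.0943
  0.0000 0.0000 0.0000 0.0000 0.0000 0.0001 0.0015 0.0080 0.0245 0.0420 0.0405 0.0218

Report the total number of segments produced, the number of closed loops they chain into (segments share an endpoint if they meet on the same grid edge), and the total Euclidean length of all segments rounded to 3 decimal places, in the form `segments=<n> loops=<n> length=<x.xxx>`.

cell (0,7): code 0100 → (0.775,8.000)–(1.000,7.586)
cell (0,8): code 1000 → (1.000,8.749)–(0.775,8.000)
cell (1,6): code 0100 → (1.448,7.000)–(2.000,6.640)
cell (1,7): code 1110 → (1.000,7.586)–(1.448,7.000)
cell (1,8): code 1101 → (1.075,9.000)–(1.000,8.749)
cell (1,9): code 1000 → (2.000,9.741)–(1.075,9.000)
cell (2,6): code 0110 → (2.000,6.640)–(3.000,6.746)
cell (2,9): code 1001 → (3.000,9.944)–(2.000,9.741)
cell (3,3): code 0100 → (3.479,4.000)–(4.000,3.675)
cell (3,4): code 1000 → (4.000,4.341)–(3.479,4.000)
cell (3,6): code 0010 → (3.000,6.746)–(3.390,7.000)
cell (3,7): code 0111 → (3.390,7.000)–(4.000,7.498)
cell (3,9): code 1101 → (3.204,10.000)–(3.000,9.944)
cell (3,10): code 1000 → (4.000,10.341)–(3.204,10.000)
cell (4,3): code 0010 → (4.000,3.675)–(4.275,4.000)
cell (4,4): code 0001 → (4.275,4.000)–(4.000,4.341)
cell (4,7): code 0010 → (4.000,7.498)–(4.861,8.000)
cell (4,8): code 0111 → (4.861,8.000)–(5.000,8.106)
cell (4,10): code 1001 → (5.000,10.586)–(4.000,10.341)
cell (5,8): code 0110 → (5.000,8.106)–(6.000,8.908)
cell (5,9): code 1011 → (6.000,9.908)–(5.990,10.000)
cell (5,10): code 0001 → (5.990,10.000)–(5.000,10.586)
cell (6,8): code 0010 → (6.000,8.908)–(6.064,9.000)
cell (6,9): code 0001 → (6.064,9.000)–(6.000,9.908)
total: 24 segments, chained into 2 closed loop(s), length Σ = 16.303353

segments=24 loops=2 length=16.303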